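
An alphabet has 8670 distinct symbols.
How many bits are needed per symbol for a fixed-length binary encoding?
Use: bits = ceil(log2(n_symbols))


log2(8670) = 13.0818
Bracket: 2^13 = 8192 < 8670 <= 2^14 = 16384
So ceil(log2(8670)) = 14

bits = ceil(log2(8670)) = ceil(13.0818) = 14 bits


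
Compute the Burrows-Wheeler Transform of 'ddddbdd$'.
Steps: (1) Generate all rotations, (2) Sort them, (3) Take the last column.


Rotations (sorted):
  0: $ddddbdd -> last char: d
  1: bdd$dddd -> last char: d
  2: d$ddddbd -> last char: d
  3: dbdd$ddd -> last char: d
  4: dd$ddddb -> last char: b
  5: ddbdd$dd -> last char: d
  6: dddbdd$d -> last char: d
  7: ddddbdd$ -> last char: $


BWT = ddddbdd$


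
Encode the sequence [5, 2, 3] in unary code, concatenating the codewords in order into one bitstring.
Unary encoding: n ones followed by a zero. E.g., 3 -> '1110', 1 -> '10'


Encode each number as n ones followed by a terminating 0:
  5 -> 111110 (6 bits)
  2 -> 110 (3 bits)
  3 -> 1110 (4 bits)
Total length = 6 + 3 + 4 = 13 bits.

Unary([5, 2, 3]) = 1111101101110 (13 bits)


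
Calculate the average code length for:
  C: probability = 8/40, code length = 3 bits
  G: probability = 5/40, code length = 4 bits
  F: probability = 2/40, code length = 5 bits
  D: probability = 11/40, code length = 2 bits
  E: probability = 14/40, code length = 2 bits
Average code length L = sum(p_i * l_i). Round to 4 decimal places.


Weighted contributions p_i * l_i:
  C: (8/40) * 3 = 24/40
  G: (5/40) * 4 = 20/40
  F: (2/40) * 5 = 10/40
  D: (11/40) * 2 = 22/40
  E: (14/40) * 2 = 28/40
Sum = (24 + 20 + 10 + 22 + 28)/40 = 104/40

L = 104/40 = 2.6000 bits/symbol


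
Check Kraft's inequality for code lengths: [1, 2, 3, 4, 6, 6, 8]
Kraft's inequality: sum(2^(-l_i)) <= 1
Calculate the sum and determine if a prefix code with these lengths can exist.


Sum = 2^(-1) + 2^(-2) + 2^(-3) + 2^(-4) + 2^(-6) + 2^(-6) + 2^(-8)
    = 0.5 + 0.25 + 0.125 + 0.0625 + 0.015625 + 0.015625 + 0.00390625
    = 249/256 = 0.97265625
Since 0.97265625 <= 1, Kraft's inequality IS satisfied.
A prefix code with these lengths CAN exist.

Kraft sum = 0.97265625. Satisfied.


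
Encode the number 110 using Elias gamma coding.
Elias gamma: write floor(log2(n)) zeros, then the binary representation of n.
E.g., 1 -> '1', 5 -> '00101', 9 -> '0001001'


num_bits = floor(log2(110)) + 1 = 7
leading_zeros = num_bits - 1 = 6
binary(110) = 1101110

Elias gamma(110) = '000000' + '1101110' = 0000001101110 (13 bits)


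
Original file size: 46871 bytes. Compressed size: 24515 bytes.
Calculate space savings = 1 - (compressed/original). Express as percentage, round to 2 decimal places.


ratio = compressed/original = 24515/46871 = 0.523031
savings = 1 - ratio = 1 - 0.523031 = 0.476969
as a percentage: 0.476969 * 100 = 47.7%

Space savings = 1 - 24515/46871 = 47.7%


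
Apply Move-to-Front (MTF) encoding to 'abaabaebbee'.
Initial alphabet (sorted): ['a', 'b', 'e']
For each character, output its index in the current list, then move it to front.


MTF encoding:
'a': index 0 in ['a', 'b', 'e'] -> ['a', 'b', 'e']
'b': index 1 in ['a', 'b', 'e'] -> ['b', 'a', 'e']
'a': index 1 in ['b', 'a', 'e'] -> ['a', 'b', 'e']
'a': index 0 in ['a', 'b', 'e'] -> ['a', 'b', 'e']
'b': index 1 in ['a', 'b', 'e'] -> ['b', 'a', 'e']
'a': index 1 in ['b', 'a', 'e'] -> ['a', 'b', 'e']
'e': index 2 in ['a', 'b', 'e'] -> ['e', 'a', 'b']
'b': index 2 in ['e', 'a', 'b'] -> ['b', 'e', 'a']
'b': index 0 in ['b', 'e', 'a'] -> ['b', 'e', 'a']
'e': index 1 in ['b', 'e', 'a'] -> ['e', 'b', 'a']
'e': index 0 in ['e', 'b', 'a'] -> ['e', 'b', 'a']


Output: [0, 1, 1, 0, 1, 1, 2, 2, 0, 1, 0]


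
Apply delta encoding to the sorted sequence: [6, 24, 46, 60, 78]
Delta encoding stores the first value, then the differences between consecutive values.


First value: 6
Deltas:
  24 - 6 = 18
  46 - 24 = 22
  60 - 46 = 14
  78 - 60 = 18


Delta encoded: [6, 18, 22, 14, 18]


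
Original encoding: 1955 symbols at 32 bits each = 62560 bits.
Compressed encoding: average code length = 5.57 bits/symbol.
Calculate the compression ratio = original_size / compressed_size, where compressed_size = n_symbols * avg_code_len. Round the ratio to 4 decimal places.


original_size = n_symbols * orig_bits = 1955 * 32 = 62560 bits
compressed_size = n_symbols * avg_code_len = 1955 * 5.57 = 10889.35 bits
ratio = original_size / compressed_size = 62560 / 10889.35 = 5.7451

Compression ratio = 5.7451


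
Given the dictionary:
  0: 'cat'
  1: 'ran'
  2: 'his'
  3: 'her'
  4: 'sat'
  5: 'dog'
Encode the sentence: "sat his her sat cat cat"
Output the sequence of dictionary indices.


Look up each word in the dictionary:
  'sat' -> 4
  'his' -> 2
  'her' -> 3
  'sat' -> 4
  'cat' -> 0
  'cat' -> 0

Encoded: [4, 2, 3, 4, 0, 0]


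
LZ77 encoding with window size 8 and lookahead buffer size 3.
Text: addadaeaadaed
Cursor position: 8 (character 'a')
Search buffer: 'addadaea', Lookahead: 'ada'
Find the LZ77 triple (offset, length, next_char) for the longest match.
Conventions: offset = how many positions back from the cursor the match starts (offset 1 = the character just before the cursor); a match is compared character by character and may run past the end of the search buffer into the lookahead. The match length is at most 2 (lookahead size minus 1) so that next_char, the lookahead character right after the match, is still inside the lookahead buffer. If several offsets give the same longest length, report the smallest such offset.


Try each offset into the search buffer:
  offset=1 (pos 7, char 'a'): match length 1
  offset=2 (pos 6, char 'e'): match length 0
  offset=3 (pos 5, char 'a'): match length 1
  offset=4 (pos 4, char 'd'): match length 0
  offset=5 (pos 3, char 'a'): match length 2
  offset=6 (pos 2, char 'd'): match length 0
  offset=7 (pos 1, char 'd'): match length 0
  offset=8 (pos 0, char 'a'): match length 2
Longest match has length 2, found at offsets 5, 8; take the smallest, offset 5.
next_char = character at position 8 + 2 = 10 -> 'a'

Best match: offset=5, length=2 (matching 'ad' starting at position 3)
LZ77 triple: (5, 2, 'a')


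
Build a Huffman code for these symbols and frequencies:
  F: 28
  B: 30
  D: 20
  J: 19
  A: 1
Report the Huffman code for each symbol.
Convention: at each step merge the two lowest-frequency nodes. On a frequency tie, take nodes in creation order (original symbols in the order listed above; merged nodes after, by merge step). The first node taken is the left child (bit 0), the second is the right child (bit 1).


Huffman tree construction:
Step 1: Merge A(1) + J(19) = 20
Step 2: Merge D(20) + (A+J)(20) = 40
Step 3: Merge F(28) + B(30) = 58
Step 4: Merge (D+(A+J))(40) + (F+B)(58) = 98
Read each symbol's code off the tree from the root (left child = 0, right child = 1).

Codes:
  F: 10 (length 2)
  B: 11 (length 2)
  D: 00 (length 2)
  J: 011 (length 3)
  A: 010 (length 3)
Average code length: 216/98 = 2.2041 bits/symbol


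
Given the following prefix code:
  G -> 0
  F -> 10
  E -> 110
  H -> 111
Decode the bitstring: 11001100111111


Decoding step by step:
Bits 110 -> E
Bits 0 -> G
Bits 110 -> E
Bits 0 -> G
Bits 111 -> H
Bits 111 -> H


Decoded message: EGEGHH


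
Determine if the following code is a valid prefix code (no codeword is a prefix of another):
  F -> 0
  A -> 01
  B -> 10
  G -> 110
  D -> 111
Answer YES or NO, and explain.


Checking each pair (does one codeword prefix another?):
  F='0' vs A='01': prefix -- VIOLATION

NO -- this is NOT a valid prefix code. F (0) is a prefix of A (01).


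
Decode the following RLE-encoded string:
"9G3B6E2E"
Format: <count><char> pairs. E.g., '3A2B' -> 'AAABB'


Expanding each <count><char> pair:
  9G -> 'GGGGGGGGG'
  3B -> 'BBB'
  6E -> 'EEEEEE'
  2E -> 'EE'

Decoded = GGGGGGGGGBBBEEEEEEEE


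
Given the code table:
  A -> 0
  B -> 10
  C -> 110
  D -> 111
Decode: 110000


Decoding:
110 -> C
0 -> A
0 -> A
0 -> A


Result: CAAA


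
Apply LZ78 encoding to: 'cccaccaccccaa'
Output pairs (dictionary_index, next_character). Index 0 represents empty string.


LZ78 encoding steps:
Dictionary: {0: ''}
Step 1: w='' (idx 0), next='c' -> output (0, 'c'), add 'c' as idx 1
Step 2: w='c' (idx 1), next='c' -> output (1, 'c'), add 'cc' as idx 2
Step 3: w='' (idx 0), next='a' -> output (0, 'a'), add 'a' as idx 3
Step 4: w='cc' (idx 2), next='a' -> output (2, 'a'), add 'cca' as idx 4
Step 5: w='cc' (idx 2), next='c' -> output (2, 'c'), add 'ccc' as idx 5
Step 6: w='c' (idx 1), next='a' -> output (1, 'a'), add 'ca' as idx 6
Step 7: w='a' (idx 3), end of input -> output (3, '')


Encoded: [(0, 'c'), (1, 'c'), (0, 'a'), (2, 'a'), (2, 'c'), (1, 'a'), (3, '')]


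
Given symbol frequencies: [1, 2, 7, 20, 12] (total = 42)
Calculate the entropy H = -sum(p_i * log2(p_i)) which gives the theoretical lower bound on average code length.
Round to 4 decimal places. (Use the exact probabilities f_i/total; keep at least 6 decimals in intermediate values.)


Per-symbol terms -p_i * log2(p_i) with p_i = f_i/42:
  p = 1/42 = 0.023810: log2(p) = -5.392317, -p*log2(p) = 0.128389
  p = 2/42 = 0.047619: log2(p) = -4.392317, -p*log2(p) = 0.209158
  p = 7/42 = 0.166667: log2(p) = -2.584963, -p*log2(p) = 0.430827
  p = 20/42 = 0.476190: log2(p) = -1.070389, -p*log2(p) = 0.509709
  p = 12/42 = 0.285714: log2(p) = -1.807355, -p*log2(p) = 0.516387
H = 0.128389 + 0.209158 + 0.430827 + 0.509709 + 0.516387 = 1.794470

H = 1.7945 bits/symbol


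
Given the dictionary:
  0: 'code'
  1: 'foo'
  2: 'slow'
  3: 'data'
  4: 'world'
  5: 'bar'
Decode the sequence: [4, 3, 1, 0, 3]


Look up each index in the dictionary:
  4 -> 'world'
  3 -> 'data'
  1 -> 'foo'
  0 -> 'code'
  3 -> 'data'

Decoded: "world data foo code data"


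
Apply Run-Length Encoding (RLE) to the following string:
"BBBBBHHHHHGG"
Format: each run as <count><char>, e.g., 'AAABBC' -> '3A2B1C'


Scanning runs left to right:
  i=0: run of 'B' x 5 -> '5B'
  i=5: run of 'H' x 5 -> '5H'
  i=10: run of 'G' x 2 -> '2G'

RLE = 5B5H2G


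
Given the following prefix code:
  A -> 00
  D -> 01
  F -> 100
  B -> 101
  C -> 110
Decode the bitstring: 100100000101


Decoding step by step:
Bits 100 -> F
Bits 100 -> F
Bits 00 -> A
Bits 01 -> D
Bits 01 -> D


Decoded message: FFADD


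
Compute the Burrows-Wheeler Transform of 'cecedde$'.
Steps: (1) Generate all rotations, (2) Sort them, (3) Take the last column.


Rotations (sorted):
  0: $cecedde -> last char: e
  1: cecedde$ -> last char: $
  2: cedde$ce -> last char: e
  3: dde$cece -> last char: e
  4: de$ceced -> last char: d
  5: e$cecedd -> last char: d
  6: ecedde$c -> last char: c
  7: edde$cec -> last char: c


BWT = e$eeddcc


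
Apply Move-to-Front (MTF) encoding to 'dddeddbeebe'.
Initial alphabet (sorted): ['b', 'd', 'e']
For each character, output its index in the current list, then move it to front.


MTF encoding:
'd': index 1 in ['b', 'd', 'e'] -> ['d', 'b', 'e']
'd': index 0 in ['d', 'b', 'e'] -> ['d', 'b', 'e']
'd': index 0 in ['d', 'b', 'e'] -> ['d', 'b', 'e']
'e': index 2 in ['d', 'b', 'e'] -> ['e', 'd', 'b']
'd': index 1 in ['e', 'd', 'b'] -> ['d', 'e', 'b']
'd': index 0 in ['d', 'e', 'b'] -> ['d', 'e', 'b']
'b': index 2 in ['d', 'e', 'b'] -> ['b', 'd', 'e']
'e': index 2 in ['b', 'd', 'e'] -> ['e', 'b', 'd']
'e': index 0 in ['e', 'b', 'd'] -> ['e', 'b', 'd']
'b': index 1 in ['e', 'b', 'd'] -> ['b', 'e', 'd']
'e': index 1 in ['b', 'e', 'd'] -> ['e', 'b', 'd']


Output: [1, 0, 0, 2, 1, 0, 2, 2, 0, 1, 1]


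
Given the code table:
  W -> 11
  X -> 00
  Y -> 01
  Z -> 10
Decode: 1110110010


Decoding:
11 -> W
10 -> Z
11 -> W
00 -> X
10 -> Z


Result: WZWXZ


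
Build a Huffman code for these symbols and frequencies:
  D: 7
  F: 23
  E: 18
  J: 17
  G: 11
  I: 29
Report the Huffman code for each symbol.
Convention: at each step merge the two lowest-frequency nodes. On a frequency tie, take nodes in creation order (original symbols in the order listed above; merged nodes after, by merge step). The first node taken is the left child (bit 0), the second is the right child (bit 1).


Huffman tree construction:
Step 1: Merge D(7) + G(11) = 18
Step 2: Merge J(17) + E(18) = 35
Step 3: Merge (D+G)(18) + F(23) = 41
Step 4: Merge I(29) + (J+E)(35) = 64
Step 5: Merge ((D+G)+F)(41) + (I+(J+E))(64) = 105
Read each symbol's code off the tree from the root (left child = 0, right child = 1).

Codes:
  D: 000 (length 3)
  F: 01 (length 2)
  E: 111 (length 3)
  J: 110 (length 3)
  G: 001 (length 3)
  I: 10 (length 2)
Average code length: 263/105 = 2.5048 bits/symbol


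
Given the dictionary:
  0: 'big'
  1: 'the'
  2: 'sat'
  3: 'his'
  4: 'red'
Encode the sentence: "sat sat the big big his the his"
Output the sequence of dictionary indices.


Look up each word in the dictionary:
  'sat' -> 2
  'sat' -> 2
  'the' -> 1
  'big' -> 0
  'big' -> 0
  'his' -> 3
  'the' -> 1
  'his' -> 3

Encoded: [2, 2, 1, 0, 0, 3, 1, 3]


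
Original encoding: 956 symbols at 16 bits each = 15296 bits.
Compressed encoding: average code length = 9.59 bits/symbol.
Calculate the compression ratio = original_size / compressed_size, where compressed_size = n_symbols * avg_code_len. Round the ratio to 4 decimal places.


original_size = n_symbols * orig_bits = 956 * 16 = 15296 bits
compressed_size = n_symbols * avg_code_len = 956 * 9.59 = 9168.04 bits
ratio = original_size / compressed_size = 15296 / 9168.04 = 1.6684

Compression ratio = 1.6684


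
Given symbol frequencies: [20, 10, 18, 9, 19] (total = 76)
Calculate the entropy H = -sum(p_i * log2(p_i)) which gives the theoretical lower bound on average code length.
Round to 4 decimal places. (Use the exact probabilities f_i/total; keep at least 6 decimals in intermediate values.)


Per-symbol terms -p_i * log2(p_i) with p_i = f_i/76:
  p = 20/76 = 0.263158: log2(p) = -1.925999, -p*log2(p) = 0.506842
  p = 10/76 = 0.131579: log2(p) = -2.925999, -p*log2(p) = 0.385000
  p = 18/76 = 0.236842: log2(p) = -2.078003, -p*log2(p) = 0.492158
  p = 9/76 = 0.118421: log2(p) = -3.078003, -p*log2(p) = 0.364500
  p = 19/76 = 0.250000: log2(p) = -2.000000, -p*log2(p) = 0.500000
H = 0.506842 + 0.385000 + 0.492158 + 0.364500 + 0.500000 = 2.248500

H = 2.2485 bits/symbol


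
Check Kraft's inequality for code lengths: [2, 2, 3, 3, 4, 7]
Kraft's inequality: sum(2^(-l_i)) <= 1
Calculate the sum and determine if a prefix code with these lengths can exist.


Sum = 2^(-2) + 2^(-2) + 2^(-3) + 2^(-3) + 2^(-4) + 2^(-7)
    = 0.25 + 0.25 + 0.125 + 0.125 + 0.0625 + 0.0078125
    = 105/128 = 0.8203125
Since 0.8203125 <= 1, Kraft's inequality IS satisfied.
A prefix code with these lengths CAN exist.

Kraft sum = 0.8203125. Satisfied.


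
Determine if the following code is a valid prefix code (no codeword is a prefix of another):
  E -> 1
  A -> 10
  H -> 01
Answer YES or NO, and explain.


Checking each pair (does one codeword prefix another?):
  E='1' vs A='10': prefix -- VIOLATION

NO -- this is NOT a valid prefix code. E (1) is a prefix of A (10).


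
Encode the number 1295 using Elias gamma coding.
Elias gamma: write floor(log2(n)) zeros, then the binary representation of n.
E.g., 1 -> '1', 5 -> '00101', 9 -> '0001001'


num_bits = floor(log2(1295)) + 1 = 11
leading_zeros = num_bits - 1 = 10
binary(1295) = 10100001111

Elias gamma(1295) = '0000000000' + '10100001111' = 000000000010100001111 (21 bits)


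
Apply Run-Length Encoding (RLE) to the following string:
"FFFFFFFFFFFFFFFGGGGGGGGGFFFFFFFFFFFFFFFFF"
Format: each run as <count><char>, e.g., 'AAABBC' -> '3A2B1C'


Scanning runs left to right:
  i=0: run of 'F' x 15 -> '15F'
  i=15: run of 'G' x 9 -> '9G'
  i=24: run of 'F' x 17 -> '17F'

RLE = 15F9G17F


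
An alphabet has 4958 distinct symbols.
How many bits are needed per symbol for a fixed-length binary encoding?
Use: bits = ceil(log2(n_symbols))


log2(4958) = 12.2755
Bracket: 2^12 = 4096 < 4958 <= 2^13 = 8192
So ceil(log2(4958)) = 13

bits = ceil(log2(4958)) = ceil(12.2755) = 13 bits


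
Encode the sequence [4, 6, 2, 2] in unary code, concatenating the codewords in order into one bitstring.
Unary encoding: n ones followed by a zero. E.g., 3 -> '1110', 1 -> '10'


Encode each number as n ones followed by a terminating 0:
  4 -> 11110 (5 bits)
  6 -> 1111110 (7 bits)
  2 -> 110 (3 bits)
  2 -> 110 (3 bits)
Total length = 5 + 7 + 3 + 3 = 18 bits.

Unary([4, 6, 2, 2]) = 111101111110110110 (18 bits)


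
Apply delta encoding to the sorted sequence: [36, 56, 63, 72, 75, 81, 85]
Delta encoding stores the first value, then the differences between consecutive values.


First value: 36
Deltas:
  56 - 36 = 20
  63 - 56 = 7
  72 - 63 = 9
  75 - 72 = 3
  81 - 75 = 6
  85 - 81 = 4


Delta encoded: [36, 20, 7, 9, 3, 6, 4]


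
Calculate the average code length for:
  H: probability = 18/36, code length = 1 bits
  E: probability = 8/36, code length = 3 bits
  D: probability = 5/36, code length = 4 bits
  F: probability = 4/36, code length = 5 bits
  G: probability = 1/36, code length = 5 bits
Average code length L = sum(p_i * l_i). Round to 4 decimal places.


Weighted contributions p_i * l_i:
  H: (18/36) * 1 = 18/36
  E: (8/36) * 3 = 24/36
  D: (5/36) * 4 = 20/36
  F: (4/36) * 5 = 20/36
  G: (1/36) * 5 = 5/36
Sum = (18 + 24 + 20 + 20 + 5)/36 = 87/36

L = 87/36 = 2.4167 bits/symbol


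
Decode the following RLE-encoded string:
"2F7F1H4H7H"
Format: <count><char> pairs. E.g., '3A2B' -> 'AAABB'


Expanding each <count><char> pair:
  2F -> 'FF'
  7F -> 'FFFFFFF'
  1H -> 'H'
  4H -> 'HHHH'
  7H -> 'HHHHHHH'

Decoded = FFFFFFFFFHHHHHHHHHHHH


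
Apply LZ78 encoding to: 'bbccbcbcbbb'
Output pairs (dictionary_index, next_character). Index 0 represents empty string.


LZ78 encoding steps:
Dictionary: {0: ''}
Step 1: w='' (idx 0), next='b' -> output (0, 'b'), add 'b' as idx 1
Step 2: w='b' (idx 1), next='c' -> output (1, 'c'), add 'bc' as idx 2
Step 3: w='' (idx 0), next='c' -> output (0, 'c'), add 'c' as idx 3
Step 4: w='bc' (idx 2), next='b' -> output (2, 'b'), add 'bcb' as idx 4
Step 5: w='c' (idx 3), next='b' -> output (3, 'b'), add 'cb' as idx 5
Step 6: w='b' (idx 1), next='b' -> output (1, 'b'), add 'bb' as idx 6


Encoded: [(0, 'b'), (1, 'c'), (0, 'c'), (2, 'b'), (3, 'b'), (1, 'b')]


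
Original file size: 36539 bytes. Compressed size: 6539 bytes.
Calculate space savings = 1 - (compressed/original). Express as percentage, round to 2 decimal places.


ratio = compressed/original = 6539/36539 = 0.178959
savings = 1 - ratio = 1 - 0.178959 = 0.821041
as a percentage: 0.821041 * 100 = 82.1%

Space savings = 1 - 6539/36539 = 82.1%


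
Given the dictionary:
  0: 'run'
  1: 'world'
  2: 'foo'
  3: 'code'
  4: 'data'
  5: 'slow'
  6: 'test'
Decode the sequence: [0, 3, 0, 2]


Look up each index in the dictionary:
  0 -> 'run'
  3 -> 'code'
  0 -> 'run'
  2 -> 'foo'

Decoded: "run code run foo"


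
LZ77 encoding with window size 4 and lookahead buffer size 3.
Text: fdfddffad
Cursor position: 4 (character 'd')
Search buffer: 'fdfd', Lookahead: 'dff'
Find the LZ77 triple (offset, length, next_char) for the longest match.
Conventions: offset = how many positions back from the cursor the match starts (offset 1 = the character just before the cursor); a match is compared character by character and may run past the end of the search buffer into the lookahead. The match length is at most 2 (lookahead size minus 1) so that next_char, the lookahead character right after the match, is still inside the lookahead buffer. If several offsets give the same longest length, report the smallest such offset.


Try each offset into the search buffer:
  offset=1 (pos 3, char 'd'): match length 1
  offset=2 (pos 2, char 'f'): match length 0
  offset=3 (pos 1, char 'd'): match length 2
  offset=4 (pos 0, char 'f'): match length 0
Longest match has length 2 at offset 3.
next_char = character at position 4 + 2 = 6 -> 'f'

Best match: offset=3, length=2 (matching 'df' starting at position 1)
LZ77 triple: (3, 2, 'f')


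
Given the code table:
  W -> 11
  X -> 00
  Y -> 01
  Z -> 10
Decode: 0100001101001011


Decoding:
01 -> Y
00 -> X
00 -> X
11 -> W
01 -> Y
00 -> X
10 -> Z
11 -> W


Result: YXXWYXZW


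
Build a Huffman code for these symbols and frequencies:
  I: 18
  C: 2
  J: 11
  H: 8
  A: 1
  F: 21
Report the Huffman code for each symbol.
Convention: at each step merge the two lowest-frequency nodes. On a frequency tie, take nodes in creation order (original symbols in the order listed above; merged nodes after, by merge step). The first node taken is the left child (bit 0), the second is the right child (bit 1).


Huffman tree construction:
Step 1: Merge A(1) + C(2) = 3
Step 2: Merge (A+C)(3) + H(8) = 11
Step 3: Merge J(11) + ((A+C)+H)(11) = 22
Step 4: Merge I(18) + F(21) = 39
Step 5: Merge (J+((A+C)+H))(22) + (I+F)(39) = 61
Read each symbol's code off the tree from the root (left child = 0, right child = 1).

Codes:
  I: 10 (length 2)
  C: 0101 (length 4)
  J: 00 (length 2)
  H: 011 (length 3)
  A: 0100 (length 4)
  F: 11 (length 2)
Average code length: 136/61 = 2.2295 bits/symbol


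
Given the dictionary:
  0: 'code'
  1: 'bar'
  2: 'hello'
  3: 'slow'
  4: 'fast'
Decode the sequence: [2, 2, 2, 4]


Look up each index in the dictionary:
  2 -> 'hello'
  2 -> 'hello'
  2 -> 'hello'
  4 -> 'fast'

Decoded: "hello hello hello fast"


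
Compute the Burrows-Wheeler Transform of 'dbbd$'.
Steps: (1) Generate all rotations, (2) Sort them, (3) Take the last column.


Rotations (sorted):
  0: $dbbd -> last char: d
  1: bbd$d -> last char: d
  2: bd$db -> last char: b
  3: d$dbb -> last char: b
  4: dbbd$ -> last char: $


BWT = ddbb$


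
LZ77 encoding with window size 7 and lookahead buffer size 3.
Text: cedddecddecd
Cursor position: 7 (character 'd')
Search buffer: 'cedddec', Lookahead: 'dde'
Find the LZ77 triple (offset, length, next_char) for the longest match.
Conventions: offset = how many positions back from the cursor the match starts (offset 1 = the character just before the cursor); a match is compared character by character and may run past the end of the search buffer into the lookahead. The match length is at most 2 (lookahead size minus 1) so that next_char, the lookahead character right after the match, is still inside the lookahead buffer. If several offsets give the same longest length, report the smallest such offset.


Try each offset into the search buffer:
  offset=1 (pos 6, char 'c'): match length 0
  offset=2 (pos 5, char 'e'): match length 0
  offset=3 (pos 4, char 'd'): match length 1
  offset=4 (pos 3, char 'd'): match length 2
  offset=5 (pos 2, char 'd'): match length 2
  offset=6 (pos 1, char 'e'): match length 0
  offset=7 (pos 0, char 'c'): match length 0
Longest match has length 2, found at offsets 4, 5; take the smallest, offset 4.
next_char = character at position 7 + 2 = 9 -> 'e'

Best match: offset=4, length=2 (matching 'dd' starting at position 3)
LZ77 triple: (4, 2, 'e')


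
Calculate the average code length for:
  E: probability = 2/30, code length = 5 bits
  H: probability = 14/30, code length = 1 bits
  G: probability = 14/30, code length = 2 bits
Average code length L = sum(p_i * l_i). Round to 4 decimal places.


Weighted contributions p_i * l_i:
  E: (2/30) * 5 = 10/30
  H: (14/30) * 1 = 14/30
  G: (14/30) * 2 = 28/30
Sum = (10 + 14 + 28)/30 = 52/30

L = 52/30 = 1.7333 bits/symbol


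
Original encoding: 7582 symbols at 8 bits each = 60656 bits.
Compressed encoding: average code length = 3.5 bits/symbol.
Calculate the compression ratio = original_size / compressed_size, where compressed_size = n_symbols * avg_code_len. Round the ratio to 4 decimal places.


original_size = n_symbols * orig_bits = 7582 * 8 = 60656 bits
compressed_size = n_symbols * avg_code_len = 7582 * 3.5 = 26537.0 bits
ratio = original_size / compressed_size = 60656 / 26537.0 = 2.2857

Compression ratio = 2.2857


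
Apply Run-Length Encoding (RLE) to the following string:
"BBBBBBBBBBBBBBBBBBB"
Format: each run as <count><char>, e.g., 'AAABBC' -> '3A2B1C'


Scanning runs left to right:
  i=0: run of 'B' x 19 -> '19B'

RLE = 19B


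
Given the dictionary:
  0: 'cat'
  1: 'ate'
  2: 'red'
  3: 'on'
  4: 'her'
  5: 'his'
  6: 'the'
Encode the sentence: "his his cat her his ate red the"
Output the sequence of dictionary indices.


Look up each word in the dictionary:
  'his' -> 5
  'his' -> 5
  'cat' -> 0
  'her' -> 4
  'his' -> 5
  'ate' -> 1
  'red' -> 2
  'the' -> 6

Encoded: [5, 5, 0, 4, 5, 1, 2, 6]


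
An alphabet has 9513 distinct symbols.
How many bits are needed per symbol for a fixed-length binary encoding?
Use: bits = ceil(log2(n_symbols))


log2(9513) = 13.2157
Bracket: 2^13 = 8192 < 9513 <= 2^14 = 16384
So ceil(log2(9513)) = 14

bits = ceil(log2(9513)) = ceil(13.2157) = 14 bits


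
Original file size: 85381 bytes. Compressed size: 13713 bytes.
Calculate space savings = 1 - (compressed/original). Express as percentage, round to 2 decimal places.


ratio = compressed/original = 13713/85381 = 0.16061
savings = 1 - ratio = 1 - 0.16061 = 0.83939
as a percentage: 0.83939 * 100 = 83.94%

Space savings = 1 - 13713/85381 = 83.94%


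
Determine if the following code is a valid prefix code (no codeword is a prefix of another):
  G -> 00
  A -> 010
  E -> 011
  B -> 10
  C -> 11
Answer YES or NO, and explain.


Checking each pair (does one codeword prefix another?):
  G='00' vs A='010': no prefix
  G='00' vs E='011': no prefix
  G='00' vs B='10': no prefix
  G='00' vs C='11': no prefix
  A='010' vs G='00': no prefix
  A='010' vs E='011': no prefix
  A='010' vs B='10': no prefix
  A='010' vs C='11': no prefix
  E='011' vs G='00': no prefix
  E='011' vs A='010': no prefix
  E='011' vs B='10': no prefix
  E='011' vs C='11': no prefix
  B='10' vs G='00': no prefix
  B='10' vs A='010': no prefix
  B='10' vs E='011': no prefix
  B='10' vs C='11': no prefix
  C='11' vs G='00': no prefix
  C='11' vs A='010': no prefix
  C='11' vs E='011': no prefix
  C='11' vs B='10': no prefix
No violation found over all pairs.

YES -- this is a valid prefix code. No codeword is a prefix of any other codeword.


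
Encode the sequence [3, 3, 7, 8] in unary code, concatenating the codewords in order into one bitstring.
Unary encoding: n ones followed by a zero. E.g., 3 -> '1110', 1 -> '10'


Encode each number as n ones followed by a terminating 0:
  3 -> 1110 (4 bits)
  3 -> 1110 (4 bits)
  7 -> 11111110 (8 bits)
  8 -> 111111110 (9 bits)
Total length = 4 + 4 + 8 + 9 = 25 bits.

Unary([3, 3, 7, 8]) = 1110111011111110111111110 (25 bits)


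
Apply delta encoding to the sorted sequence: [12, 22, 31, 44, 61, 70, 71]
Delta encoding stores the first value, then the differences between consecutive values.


First value: 12
Deltas:
  22 - 12 = 10
  31 - 22 = 9
  44 - 31 = 13
  61 - 44 = 17
  70 - 61 = 9
  71 - 70 = 1


Delta encoded: [12, 10, 9, 13, 17, 9, 1]


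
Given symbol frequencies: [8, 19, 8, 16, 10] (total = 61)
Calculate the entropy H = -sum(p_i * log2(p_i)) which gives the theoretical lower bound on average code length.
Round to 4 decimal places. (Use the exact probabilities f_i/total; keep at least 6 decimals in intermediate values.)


Per-symbol terms -p_i * log2(p_i) with p_i = f_i/61:
  p = 8/61 = 0.131148: log2(p) = -2.930737, -p*log2(p) = 0.384359
  p = 19/61 = 0.311475: log2(p) = -1.682810, -p*log2(p) = 0.524154
  p = 8/61 = 0.131148: log2(p) = -2.930737, -p*log2(p) = 0.384359
  p = 16/61 = 0.262295: log2(p) = -1.930737, -p*log2(p) = 0.506423
  p = 10/61 = 0.163934: log2(p) = -2.608809, -p*log2(p) = 0.427674
H = 0.384359 + 0.524154 + 0.384359 + 0.506423 + 0.427674 = 2.226969

H = 2.227 bits/symbol


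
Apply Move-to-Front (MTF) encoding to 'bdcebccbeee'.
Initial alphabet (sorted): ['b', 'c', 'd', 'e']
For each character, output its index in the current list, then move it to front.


MTF encoding:
'b': index 0 in ['b', 'c', 'd', 'e'] -> ['b', 'c', 'd', 'e']
'd': index 2 in ['b', 'c', 'd', 'e'] -> ['d', 'b', 'c', 'e']
'c': index 2 in ['d', 'b', 'c', 'e'] -> ['c', 'd', 'b', 'e']
'e': index 3 in ['c', 'd', 'b', 'e'] -> ['e', 'c', 'd', 'b']
'b': index 3 in ['e', 'c', 'd', 'b'] -> ['b', 'e', 'c', 'd']
'c': index 2 in ['b', 'e', 'c', 'd'] -> ['c', 'b', 'e', 'd']
'c': index 0 in ['c', 'b', 'e', 'd'] -> ['c', 'b', 'e', 'd']
'b': index 1 in ['c', 'b', 'e', 'd'] -> ['b', 'c', 'e', 'd']
'e': index 2 in ['b', 'c', 'e', 'd'] -> ['e', 'b', 'c', 'd']
'e': index 0 in ['e', 'b', 'c', 'd'] -> ['e', 'b', 'c', 'd']
'e': index 0 in ['e', 'b', 'c', 'd'] -> ['e', 'b', 'c', 'd']


Output: [0, 2, 2, 3, 3, 2, 0, 1, 2, 0, 0]


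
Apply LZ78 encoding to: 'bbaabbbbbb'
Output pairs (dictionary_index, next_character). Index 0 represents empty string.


LZ78 encoding steps:
Dictionary: {0: ''}
Step 1: w='' (idx 0), next='b' -> output (0, 'b'), add 'b' as idx 1
Step 2: w='b' (idx 1), next='a' -> output (1, 'a'), add 'ba' as idx 2
Step 3: w='' (idx 0), next='a' -> output (0, 'a'), add 'a' as idx 3
Step 4: w='b' (idx 1), next='b' -> output (1, 'b'), add 'bb' as idx 4
Step 5: w='bb' (idx 4), next='b' -> output (4, 'b'), add 'bbb' as idx 5
Step 6: w='b' (idx 1), end of input -> output (1, '')


Encoded: [(0, 'b'), (1, 'a'), (0, 'a'), (1, 'b'), (4, 'b'), (1, '')]


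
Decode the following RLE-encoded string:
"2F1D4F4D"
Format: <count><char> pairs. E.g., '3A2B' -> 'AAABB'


Expanding each <count><char> pair:
  2F -> 'FF'
  1D -> 'D'
  4F -> 'FFFF'
  4D -> 'DDDD'

Decoded = FFDFFFFDDDD


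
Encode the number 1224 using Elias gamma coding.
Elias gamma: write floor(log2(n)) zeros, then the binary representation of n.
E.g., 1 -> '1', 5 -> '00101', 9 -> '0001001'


num_bits = floor(log2(1224)) + 1 = 11
leading_zeros = num_bits - 1 = 10
binary(1224) = 10011001000

Elias gamma(1224) = '0000000000' + '10011001000' = 000000000010011001000 (21 bits)


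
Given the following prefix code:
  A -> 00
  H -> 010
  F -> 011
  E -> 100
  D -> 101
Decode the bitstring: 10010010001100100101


Decoding step by step:
Bits 100 -> E
Bits 100 -> E
Bits 100 -> E
Bits 011 -> F
Bits 00 -> A
Bits 100 -> E
Bits 101 -> D


Decoded message: EEEFAED


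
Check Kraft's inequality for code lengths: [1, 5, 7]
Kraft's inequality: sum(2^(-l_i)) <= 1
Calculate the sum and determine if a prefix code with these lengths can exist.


Sum = 2^(-1) + 2^(-5) + 2^(-7)
    = 0.5 + 0.03125 + 0.0078125
    = 69/128 = 0.5390625
Since 0.5390625 <= 1, Kraft's inequality IS satisfied.
A prefix code with these lengths CAN exist.

Kraft sum = 0.5390625. Satisfied.


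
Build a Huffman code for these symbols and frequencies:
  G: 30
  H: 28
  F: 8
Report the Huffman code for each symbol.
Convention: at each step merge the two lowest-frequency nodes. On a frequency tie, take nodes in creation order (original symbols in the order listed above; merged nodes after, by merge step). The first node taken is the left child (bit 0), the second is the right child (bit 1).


Huffman tree construction:
Step 1: Merge F(8) + H(28) = 36
Step 2: Merge G(30) + (F+H)(36) = 66
Read each symbol's code off the tree from the root (left child = 0, right child = 1).

Codes:
  G: 0 (length 1)
  H: 11 (length 2)
  F: 10 (length 2)
Average code length: 102/66 = 1.5455 bits/symbol


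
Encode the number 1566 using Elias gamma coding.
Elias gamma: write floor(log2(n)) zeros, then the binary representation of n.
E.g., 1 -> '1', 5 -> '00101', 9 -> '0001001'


num_bits = floor(log2(1566)) + 1 = 11
leading_zeros = num_bits - 1 = 10
binary(1566) = 11000011110

Elias gamma(1566) = '0000000000' + '11000011110' = 000000000011000011110 (21 bits)


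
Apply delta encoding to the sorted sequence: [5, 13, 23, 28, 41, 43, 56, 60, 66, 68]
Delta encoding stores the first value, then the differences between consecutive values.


First value: 5
Deltas:
  13 - 5 = 8
  23 - 13 = 10
  28 - 23 = 5
  41 - 28 = 13
  43 - 41 = 2
  56 - 43 = 13
  60 - 56 = 4
  66 - 60 = 6
  68 - 66 = 2


Delta encoded: [5, 8, 10, 5, 13, 2, 13, 4, 6, 2]


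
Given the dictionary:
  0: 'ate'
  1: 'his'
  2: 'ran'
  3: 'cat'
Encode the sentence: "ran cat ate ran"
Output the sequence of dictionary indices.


Look up each word in the dictionary:
  'ran' -> 2
  'cat' -> 3
  'ate' -> 0
  'ran' -> 2

Encoded: [2, 3, 0, 2]


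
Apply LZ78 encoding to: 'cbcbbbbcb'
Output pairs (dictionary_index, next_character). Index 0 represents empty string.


LZ78 encoding steps:
Dictionary: {0: ''}
Step 1: w='' (idx 0), next='c' -> output (0, 'c'), add 'c' as idx 1
Step 2: w='' (idx 0), next='b' -> output (0, 'b'), add 'b' as idx 2
Step 3: w='c' (idx 1), next='b' -> output (1, 'b'), add 'cb' as idx 3
Step 4: w='b' (idx 2), next='b' -> output (2, 'b'), add 'bb' as idx 4
Step 5: w='b' (idx 2), next='c' -> output (2, 'c'), add 'bc' as idx 5
Step 6: w='b' (idx 2), end of input -> output (2, '')


Encoded: [(0, 'c'), (0, 'b'), (1, 'b'), (2, 'b'), (2, 'c'), (2, '')]


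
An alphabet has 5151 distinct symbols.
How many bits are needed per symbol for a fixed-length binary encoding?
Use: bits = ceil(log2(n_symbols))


log2(5151) = 12.3306
Bracket: 2^12 = 4096 < 5151 <= 2^13 = 8192
So ceil(log2(5151)) = 13

bits = ceil(log2(5151)) = ceil(12.3306) = 13 bits


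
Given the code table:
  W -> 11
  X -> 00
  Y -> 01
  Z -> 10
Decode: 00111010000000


Decoding:
00 -> X
11 -> W
10 -> Z
10 -> Z
00 -> X
00 -> X
00 -> X


Result: XWZZXXX


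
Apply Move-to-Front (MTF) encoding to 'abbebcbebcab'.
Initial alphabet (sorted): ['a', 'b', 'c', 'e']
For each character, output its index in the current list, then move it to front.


MTF encoding:
'a': index 0 in ['a', 'b', 'c', 'e'] -> ['a', 'b', 'c', 'e']
'b': index 1 in ['a', 'b', 'c', 'e'] -> ['b', 'a', 'c', 'e']
'b': index 0 in ['b', 'a', 'c', 'e'] -> ['b', 'a', 'c', 'e']
'e': index 3 in ['b', 'a', 'c', 'e'] -> ['e', 'b', 'a', 'c']
'b': index 1 in ['e', 'b', 'a', 'c'] -> ['b', 'e', 'a', 'c']
'c': index 3 in ['b', 'e', 'a', 'c'] -> ['c', 'b', 'e', 'a']
'b': index 1 in ['c', 'b', 'e', 'a'] -> ['b', 'c', 'e', 'a']
'e': index 2 in ['b', 'c', 'e', 'a'] -> ['e', 'b', 'c', 'a']
'b': index 1 in ['e', 'b', 'c', 'a'] -> ['b', 'e', 'c', 'a']
'c': index 2 in ['b', 'e', 'c', 'a'] -> ['c', 'b', 'e', 'a']
'a': index 3 in ['c', 'b', 'e', 'a'] -> ['a', 'c', 'b', 'e']
'b': index 2 in ['a', 'c', 'b', 'e'] -> ['b', 'a', 'c', 'e']


Output: [0, 1, 0, 3, 1, 3, 1, 2, 1, 2, 3, 2]


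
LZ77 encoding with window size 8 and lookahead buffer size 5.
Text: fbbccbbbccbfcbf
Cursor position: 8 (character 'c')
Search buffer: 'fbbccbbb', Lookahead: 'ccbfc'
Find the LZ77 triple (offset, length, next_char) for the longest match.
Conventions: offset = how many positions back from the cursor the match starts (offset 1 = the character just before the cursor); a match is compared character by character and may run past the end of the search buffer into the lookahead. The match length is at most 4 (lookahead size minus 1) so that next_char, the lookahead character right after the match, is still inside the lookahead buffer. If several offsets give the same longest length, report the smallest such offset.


Try each offset into the search buffer:
  offset=1 (pos 7, char 'b'): match length 0
  offset=2 (pos 6, char 'b'): match length 0
  offset=3 (pos 5, char 'b'): match length 0
  offset=4 (pos 4, char 'c'): match length 1
  offset=5 (pos 3, char 'c'): match length 3
  offset=6 (pos 2, char 'b'): match length 0
  offset=7 (pos 1, char 'b'): match length 0
  offset=8 (pos 0, char 'f'): match length 0
Longest match has length 3 at offset 5.
next_char = character at position 8 + 3 = 11 -> 'f'

Best match: offset=5, length=3 (matching 'ccb' starting at position 3)
LZ77 triple: (5, 3, 'f')


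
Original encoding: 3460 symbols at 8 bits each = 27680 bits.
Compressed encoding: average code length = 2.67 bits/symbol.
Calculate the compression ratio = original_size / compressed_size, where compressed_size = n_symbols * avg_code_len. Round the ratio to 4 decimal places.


original_size = n_symbols * orig_bits = 3460 * 8 = 27680 bits
compressed_size = n_symbols * avg_code_len = 3460 * 2.67 = 9238.2 bits
ratio = original_size / compressed_size = 27680 / 9238.2 = 2.9963

Compression ratio = 2.9963


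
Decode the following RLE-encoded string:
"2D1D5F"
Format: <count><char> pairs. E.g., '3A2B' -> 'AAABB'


Expanding each <count><char> pair:
  2D -> 'DD'
  1D -> 'D'
  5F -> 'FFFFF'

Decoded = DDDFFFFF


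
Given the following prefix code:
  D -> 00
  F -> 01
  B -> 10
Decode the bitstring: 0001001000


Decoding step by step:
Bits 00 -> D
Bits 01 -> F
Bits 00 -> D
Bits 10 -> B
Bits 00 -> D


Decoded message: DFDBD


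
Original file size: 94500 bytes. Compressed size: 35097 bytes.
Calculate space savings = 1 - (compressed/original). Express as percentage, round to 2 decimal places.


ratio = compressed/original = 35097/94500 = 0.371397
savings = 1 - ratio = 1 - 0.371397 = 0.628603
as a percentage: 0.628603 * 100 = 62.86%

Space savings = 1 - 35097/94500 = 62.86%


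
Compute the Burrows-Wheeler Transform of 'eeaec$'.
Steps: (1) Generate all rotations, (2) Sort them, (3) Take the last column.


Rotations (sorted):
  0: $eeaec -> last char: c
  1: aec$ee -> last char: e
  2: c$eeae -> last char: e
  3: eaec$e -> last char: e
  4: ec$eea -> last char: a
  5: eeaec$ -> last char: $


BWT = ceeea$


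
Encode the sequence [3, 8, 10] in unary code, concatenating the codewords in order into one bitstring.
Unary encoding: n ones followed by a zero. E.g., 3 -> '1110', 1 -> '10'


Encode each number as n ones followed by a terminating 0:
  3 -> 1110 (4 bits)
  8 -> 111111110 (9 bits)
  10 -> 11111111110 (11 bits)
Total length = 4 + 9 + 11 = 24 bits.

Unary([3, 8, 10]) = 111011111111011111111110 (24 bits)


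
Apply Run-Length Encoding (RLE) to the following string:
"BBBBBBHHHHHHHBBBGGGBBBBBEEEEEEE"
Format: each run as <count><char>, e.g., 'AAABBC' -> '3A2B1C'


Scanning runs left to right:
  i=0: run of 'B' x 6 -> '6B'
  i=6: run of 'H' x 7 -> '7H'
  i=13: run of 'B' x 3 -> '3B'
  i=16: run of 'G' x 3 -> '3G'
  i=19: run of 'B' x 5 -> '5B'
  i=24: run of 'E' x 7 -> '7E'

RLE = 6B7H3B3G5B7E


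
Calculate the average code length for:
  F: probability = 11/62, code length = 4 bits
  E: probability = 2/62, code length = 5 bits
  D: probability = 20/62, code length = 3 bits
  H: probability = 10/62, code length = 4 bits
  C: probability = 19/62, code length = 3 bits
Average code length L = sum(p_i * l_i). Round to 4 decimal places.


Weighted contributions p_i * l_i:
  F: (11/62) * 4 = 44/62
  E: (2/62) * 5 = 10/62
  D: (20/62) * 3 = 60/62
  H: (10/62) * 4 = 40/62
  C: (19/62) * 3 = 57/62
Sum = (44 + 10 + 60 + 40 + 57)/62 = 211/62

L = 211/62 = 3.4032 bits/symbol


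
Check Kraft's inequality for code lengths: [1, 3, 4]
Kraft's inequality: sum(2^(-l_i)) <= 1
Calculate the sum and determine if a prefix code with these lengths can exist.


Sum = 2^(-1) + 2^(-3) + 2^(-4)
    = 0.5 + 0.125 + 0.0625
    = 11/16 = 0.6875
Since 0.6875 <= 1, Kraft's inequality IS satisfied.
A prefix code with these lengths CAN exist.

Kraft sum = 0.6875. Satisfied.


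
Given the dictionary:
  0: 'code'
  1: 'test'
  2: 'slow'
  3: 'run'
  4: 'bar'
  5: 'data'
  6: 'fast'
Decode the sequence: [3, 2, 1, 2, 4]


Look up each index in the dictionary:
  3 -> 'run'
  2 -> 'slow'
  1 -> 'test'
  2 -> 'slow'
  4 -> 'bar'

Decoded: "run slow test slow bar"


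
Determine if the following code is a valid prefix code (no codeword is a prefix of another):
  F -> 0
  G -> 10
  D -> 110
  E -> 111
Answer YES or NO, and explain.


Checking each pair (does one codeword prefix another?):
  F='0' vs G='10': no prefix
  F='0' vs D='110': no prefix
  F='0' vs E='111': no prefix
  G='10' vs F='0': no prefix
  G='10' vs D='110': no prefix
  G='10' vs E='111': no prefix
  D='110' vs F='0': no prefix
  D='110' vs G='10': no prefix
  D='110' vs E='111': no prefix
  E='111' vs F='0': no prefix
  E='111' vs G='10': no prefix
  E='111' vs D='110': no prefix
No violation found over all pairs.

YES -- this is a valid prefix code. No codeword is a prefix of any other codeword.


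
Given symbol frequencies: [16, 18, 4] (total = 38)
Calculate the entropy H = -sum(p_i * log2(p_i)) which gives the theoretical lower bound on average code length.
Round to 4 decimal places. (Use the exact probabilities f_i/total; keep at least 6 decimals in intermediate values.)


Per-symbol terms -p_i * log2(p_i) with p_i = f_i/38:
  p = 16/38 = 0.421053: log2(p) = -1.247928, -p*log2(p) = 0.525443
  p = 18/38 = 0.473684: log2(p) = -1.078003, -p*log2(p) = 0.510633
  p = 4/38 = 0.105263: log2(p) = -3.247928, -p*log2(p) = 0.341887
H = 0.525443 + 0.510633 + 0.341887 = 1.377963

H = 1.378 bits/symbol
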